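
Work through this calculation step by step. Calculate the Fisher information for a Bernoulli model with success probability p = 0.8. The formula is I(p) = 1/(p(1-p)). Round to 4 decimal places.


For Bernoulli(p), Fisher information is I(p) = 1/(p*(1-p)).
p = 0.8, 1-p = 0.2.
p*(1-p) = 0.16.
I(p) = 1/0.16 = 6.2500

6.2500


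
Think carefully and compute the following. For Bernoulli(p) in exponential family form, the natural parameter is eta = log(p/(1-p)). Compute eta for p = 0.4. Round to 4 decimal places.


Natural parameter for Bernoulli: eta = log(p/(1-p)).
p = 0.4, 1-p = 0.6.
p/(1-p) = 0.666667.
eta = log(0.666667) = -0.4055

-0.4055


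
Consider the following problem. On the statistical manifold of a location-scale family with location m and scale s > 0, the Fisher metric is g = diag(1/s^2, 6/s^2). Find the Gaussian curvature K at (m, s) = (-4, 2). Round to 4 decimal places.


The metric has the form g = (A dm^2 + B ds^2)/s^2 with A = 1, B = 6.
Substitute u = sqrt(A/B)*m: g = B*(du^2 + ds^2)/s^2, i.e. B times the
Poincare upper half-plane metric, which has constant Gaussian curvature -1.
Scaling a 2D metric by a constant c divides the Gaussian curvature by c,
so K = -1/B = -1/(6) = -0.1667 everywhere (the point (m, s) = (-4, 2) is irrelevant:
the curvature is constant).
The requested Gaussian curvature is K = -0.1667.

-0.1667


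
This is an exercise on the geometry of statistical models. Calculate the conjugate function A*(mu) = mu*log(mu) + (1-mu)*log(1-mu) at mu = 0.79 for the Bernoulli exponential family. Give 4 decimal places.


Legendre transform for Bernoulli:
A*(mu) = mu*log(mu) + (1-mu)*log(1-mu).
mu = 0.79, 1-mu = 0.21.
mu*log(mu) = 0.79*log(0.79) = -0.186221.
(1-mu)*log(1-mu) = 0.21*log(0.21) = -0.327736.
A* = -0.186221 + -0.327736 = -0.5140

-0.5140


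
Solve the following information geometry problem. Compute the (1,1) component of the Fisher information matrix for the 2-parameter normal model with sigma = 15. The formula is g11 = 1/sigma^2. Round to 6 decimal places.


For the 2-parameter normal family, the Fisher metric has:
  g11 = 1/sigma^2, g22 = 2/sigma^2.
sigma = 15, sigma^2 = 225.
g11 = 0.004444

0.004444


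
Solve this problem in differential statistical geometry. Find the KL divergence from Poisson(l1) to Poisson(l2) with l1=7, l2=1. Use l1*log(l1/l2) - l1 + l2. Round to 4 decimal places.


KL divergence for Poisson:
KL = l1*log(l1/l2) - l1 + l2.
l1 = 7, l2 = 1.
log(7/1) = 1.94591.
l1*log(l1/l2) = 7 * 1.94591 = 13.621371.
KL = 13.621371 - 7 + 1 = 7.6214

7.6214


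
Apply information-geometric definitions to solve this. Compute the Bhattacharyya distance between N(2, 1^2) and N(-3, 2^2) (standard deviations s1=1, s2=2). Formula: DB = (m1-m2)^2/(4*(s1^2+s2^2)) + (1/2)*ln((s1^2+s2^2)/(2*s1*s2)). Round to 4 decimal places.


Bhattacharyya distance between two Gaussians:
DB = (m1-m2)^2/(4*(s1^2+s2^2)) + (1/2)*ln((s1^2+s2^2)/(2*s1*s2)).
(m1-m2)^2 = (5)^2 = 25.
s1^2+s2^2 = 1 + 4 = 5.
term1 = 25/20 = 1.25.
term2 = 0.5*ln(5/4.0) = 0.111572.
DB = 1.25 + 0.111572 = 1.3616

1.3616


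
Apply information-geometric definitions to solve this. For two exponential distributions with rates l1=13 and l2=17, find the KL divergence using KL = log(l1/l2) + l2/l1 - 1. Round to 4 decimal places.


KL divergence for exponential family:
KL = log(l1/l2) + l2/l1 - 1.
log(13/17) = -0.268264.
17/13 = 1.307692.
KL = -0.268264 + 1.307692 - 1 = 0.0394

0.0394


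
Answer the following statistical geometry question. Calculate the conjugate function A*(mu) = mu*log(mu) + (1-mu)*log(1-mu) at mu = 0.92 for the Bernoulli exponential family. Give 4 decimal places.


Legendre transform for Bernoulli:
A*(mu) = mu*log(mu) + (1-mu)*log(1-mu).
mu = 0.92, 1-mu = 0.08.
mu*log(mu) = 0.92*log(0.92) = -0.076711.
(1-mu)*log(1-mu) = 0.08*log(0.08) = -0.202058.
A* = -0.076711 + -0.202058 = -0.2788

-0.2788


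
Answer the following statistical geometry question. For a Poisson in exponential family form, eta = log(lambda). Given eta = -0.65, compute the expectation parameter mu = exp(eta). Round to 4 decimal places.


Expectation parameter for Poisson exponential family:
mu = exp(eta).
eta = -0.65.
mu = exp(-0.65) = 0.5220

0.5220


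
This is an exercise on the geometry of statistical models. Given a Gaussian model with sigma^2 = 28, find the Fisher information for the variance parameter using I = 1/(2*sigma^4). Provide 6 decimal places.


Fisher information for variance: I(sigma^2) = 1/(2*sigma^4).
sigma^2 = 28, so sigma^4 = 784.
I = 1/(2*784) = 1/1568 = 0.000638

0.000638


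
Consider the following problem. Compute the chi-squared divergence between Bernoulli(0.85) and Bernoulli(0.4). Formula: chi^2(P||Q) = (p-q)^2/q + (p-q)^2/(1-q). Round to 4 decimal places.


Chi-squared divergence between Bernoulli distributions:
chi^2 = (p-q)^2/q + (p-q)^2/(1-q).
p = 0.85, q = 0.4, p-q = 0.45.
(p-q)^2 = 0.2025.
term1 = 0.2025/0.4 = 0.50625.
term2 = 0.2025/0.6 = 0.3375.
chi^2 = 0.50625 + 0.3375 = 0.8437

0.8437


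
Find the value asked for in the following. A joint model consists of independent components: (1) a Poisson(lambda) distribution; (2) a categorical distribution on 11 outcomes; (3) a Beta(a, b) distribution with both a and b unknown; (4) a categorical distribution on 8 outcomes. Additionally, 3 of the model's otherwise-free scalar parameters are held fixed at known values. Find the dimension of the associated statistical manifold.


The dimension of a statistical manifold equals the number of free
(independent) real parameters of the model. For a product of independent
blocks the parameter counts add.
- Poisson (lambda): 1.
- categorical on 11 outcomes (probabilities sum to 1): 11-1 = 10.
- Beta (a, b): 2.
- categorical on 8 outcomes (probabilities sum to 1): 8-1 = 7.
Total = 1 + 10 + 2 + 7 = 20.
3 parameter(s) fixed at known values: 20 - 3 = 17.
Dimension = 17

17


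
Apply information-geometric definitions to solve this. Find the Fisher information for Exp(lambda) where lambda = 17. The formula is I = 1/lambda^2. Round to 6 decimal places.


Fisher information for exponential: I(lambda) = 1/lambda^2.
lambda = 17, lambda^2 = 289.
I = 1/289 = 0.003460

0.003460


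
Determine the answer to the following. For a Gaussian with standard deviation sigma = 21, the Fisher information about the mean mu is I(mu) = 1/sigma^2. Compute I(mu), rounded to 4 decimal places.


The Fisher information for the mean of a normal distribution is I(mu) = 1/sigma^2.
sigma = 21, so sigma^2 = 441.
I(mu) = 1/441 = 0.0023

0.0023


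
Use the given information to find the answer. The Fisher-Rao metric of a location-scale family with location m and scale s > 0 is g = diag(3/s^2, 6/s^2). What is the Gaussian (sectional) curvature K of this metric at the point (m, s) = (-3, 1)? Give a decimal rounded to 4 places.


The metric has the form g = (A dm^2 + B ds^2)/s^2 with A = 3, B = 6.
Substitute u = sqrt(A/B)*m: g = B*(du^2 + ds^2)/s^2, i.e. B times the
Poincare upper half-plane metric, which has constant Gaussian curvature -1.
Scaling a 2D metric by a constant c divides the Gaussian curvature by c,
so K = -1/B = -1/(6) = -0.1667 everywhere (the point (m, s) = (-3, 1) is irrelevant:
the curvature is constant).
The requested Gaussian curvature is K = -0.1667.

-0.1667


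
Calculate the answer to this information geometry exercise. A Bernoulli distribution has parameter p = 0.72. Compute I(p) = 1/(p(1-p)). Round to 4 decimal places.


For Bernoulli(p), Fisher information is I(p) = 1/(p*(1-p)).
p = 0.72, 1-p = 0.28.
p*(1-p) = 0.2016.
I(p) = 1/0.2016 = 4.9603

4.9603


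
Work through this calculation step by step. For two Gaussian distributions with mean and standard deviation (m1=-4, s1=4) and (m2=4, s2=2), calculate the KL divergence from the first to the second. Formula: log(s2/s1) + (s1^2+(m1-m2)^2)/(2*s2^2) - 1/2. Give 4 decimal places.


KL divergence between normal distributions:
KL = log(s2/s1) + (s1^2 + (m1-m2)^2)/(2*s2^2) - 1/2.
log(2/4) = -0.693147.
(4^2 + (-4-4)^2)/(2*2^2) = (16 + 64)/8 = 10.0.
KL = -0.693147 + 10.0 - 0.5 = 8.8069

8.8069


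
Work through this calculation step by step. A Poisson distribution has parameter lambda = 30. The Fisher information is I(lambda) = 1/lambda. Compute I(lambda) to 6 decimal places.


Fisher information for Poisson: I(lambda) = 1/lambda.
lambda = 30.
I(lambda) = 1/30 = 0.033333

0.033333


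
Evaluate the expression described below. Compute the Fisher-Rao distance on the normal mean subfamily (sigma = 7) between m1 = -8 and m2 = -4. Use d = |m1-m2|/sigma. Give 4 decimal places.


On the fixed-variance normal subfamily, geodesic distance = |m1-m2|/sigma.
|-8 - -4| = 4.
sigma = 7.
d = 4/7 = 0.5714

0.5714


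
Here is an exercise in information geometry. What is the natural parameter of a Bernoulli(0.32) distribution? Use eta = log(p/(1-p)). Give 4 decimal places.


Natural parameter for Bernoulli: eta = log(p/(1-p)).
p = 0.32, 1-p = 0.68.
p/(1-p) = 0.470588.
eta = log(0.470588) = -0.7538

-0.7538


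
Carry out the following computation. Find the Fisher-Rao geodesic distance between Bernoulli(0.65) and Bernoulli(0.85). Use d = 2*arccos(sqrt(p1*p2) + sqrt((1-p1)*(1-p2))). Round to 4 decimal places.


Geodesic distance on Bernoulli manifold:
d(p1,p2) = 2*arccos(sqrt(p1*p2) + sqrt((1-p1)*(1-p2))).
sqrt(p1*p2) = sqrt(0.65*0.85) = 0.743303.
sqrt((1-p1)*(1-p2)) = sqrt(0.35*0.15) = 0.229129.
arg = 0.743303 + 0.229129 = 0.972432.
d = 2*arccos(0.972432) = 0.4707

0.4707


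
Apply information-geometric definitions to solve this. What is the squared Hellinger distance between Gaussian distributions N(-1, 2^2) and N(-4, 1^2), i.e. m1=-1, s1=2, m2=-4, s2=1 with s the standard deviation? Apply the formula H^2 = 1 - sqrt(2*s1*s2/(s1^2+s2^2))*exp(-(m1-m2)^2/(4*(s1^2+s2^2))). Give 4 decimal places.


Squared Hellinger distance for Gaussians:
H^2 = 1 - sqrt(2*s1*s2/(s1^2+s2^2)) * exp(-(m1-m2)^2/(4*(s1^2+s2^2))).
s1^2 = 4, s2^2 = 1, s1^2+s2^2 = 5.
sqrt(2*2*1/(5)) = 0.894427.
(m1-m2)^2 = (3)^2 = 9.
exp(-9/(4*5)) = exp(-0.45) = 0.637628.
H^2 = 1 - 0.894427*0.637628 = 0.4297

0.4297


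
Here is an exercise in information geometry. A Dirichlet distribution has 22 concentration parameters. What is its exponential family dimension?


Exponential family dimension calculation:
Dirichlet with 22 components has 22 natural parameters.

22


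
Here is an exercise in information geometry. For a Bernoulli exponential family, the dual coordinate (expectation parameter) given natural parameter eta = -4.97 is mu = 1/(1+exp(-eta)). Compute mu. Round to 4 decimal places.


Dual coordinate (expectation parameter) for Bernoulli:
mu = 1/(1+exp(-eta)).
eta = -4.97.
exp(-eta) = exp(4.97) = 144.026887.
mu = 1/(1+144.026887) = 0.0069

0.0069


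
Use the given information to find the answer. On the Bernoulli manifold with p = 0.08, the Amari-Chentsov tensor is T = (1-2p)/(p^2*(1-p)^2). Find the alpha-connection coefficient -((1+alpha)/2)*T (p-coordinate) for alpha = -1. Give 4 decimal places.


Skewness (Amari-Chentsov) tensor: T = (1-2p)/(p^2*(1-p)^2).
p = 0.08, 1-2p = 0.84, p^2 = 0.0064, (1-p)^2 = 0.8464.
T = 0.84/(0.0064 * 0.8464) = 155.068526.
In the p-coordinate, Gamma^(alpha) = Gamma^(0) - (alpha/2)*T with Gamma^(0) = (1/2)*g'(p) = -T/2,
so Gamma^(alpha) = -((1+alpha)/2)*T.
alpha = -1, -(1+alpha)/2 = 0.0.
Gamma = 0.0 * 155.068526 = 0.0000

0.0000


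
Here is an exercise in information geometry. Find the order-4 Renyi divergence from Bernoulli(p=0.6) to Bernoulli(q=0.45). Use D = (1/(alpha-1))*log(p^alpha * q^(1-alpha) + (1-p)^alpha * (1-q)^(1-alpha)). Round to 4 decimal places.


Renyi divergence of order alpha between Bernoulli distributions:
D = (1/(alpha-1))*log(p^alpha * q^(1-alpha) + (1-p)^alpha * (1-q)^(1-alpha)).
alpha = 4, p = 0.6, q = 0.45.
p^alpha * q^(1-alpha) = 0.6^4 * 0.45^-3 = 1.422222.
(1-p)^alpha * (1-q)^(1-alpha) = 0.4^4 * 0.55^-3 = 0.153869.
sum = 1.422222 + 0.153869 = 1.576091.
D = (1/3)*log(1.576091) = 0.1516

0.1516


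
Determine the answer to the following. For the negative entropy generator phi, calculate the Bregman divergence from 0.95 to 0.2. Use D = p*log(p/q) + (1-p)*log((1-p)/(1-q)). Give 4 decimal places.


Bregman divergence with negative entropy generator:
D = p*log(p/q) + (1-p)*log((1-p)/(1-q)).
p = 0.95, q = 0.2.
p*log(p/q) = 0.95*log(0.95/0.2) = 1.480237.
(1-p)*log((1-p)/(1-q)) = 0.05*log(0.05/0.8) = -0.138629.
D = 1.480237 + -0.138629 = 1.3416

1.3416


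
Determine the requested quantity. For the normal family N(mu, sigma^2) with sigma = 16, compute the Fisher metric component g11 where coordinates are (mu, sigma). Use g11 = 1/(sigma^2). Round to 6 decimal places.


For the 2-parameter normal family, the Fisher metric has:
  g11 = 1/sigma^2, g22 = 2/sigma^2.
sigma = 16, sigma^2 = 256.
g11 = 0.003906

0.003906


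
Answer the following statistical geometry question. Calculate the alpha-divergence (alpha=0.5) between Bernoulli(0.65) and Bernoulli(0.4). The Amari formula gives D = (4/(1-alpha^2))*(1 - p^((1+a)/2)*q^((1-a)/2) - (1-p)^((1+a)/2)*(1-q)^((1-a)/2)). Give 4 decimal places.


Amari alpha-divergence:
D = (4/(1-alpha^2))*(1 - p^((1+a)/2)*q^((1-a)/2) - (1-p)^((1+a)/2)*(1-q)^((1-a)/2)).
alpha = 0.5, p = 0.65, q = 0.4.
e1 = (1+alpha)/2 = 0.75, e2 = (1-alpha)/2 = 0.25.
t1 = p^e1 * q^e2 = 0.65^0.75 * 0.4^0.25 = 0.575705.
t2 = (1-p)^e1 * (1-q)^e2 = 0.35^0.75 * 0.6^0.25 = 0.400487.
4/(1-alpha^2) = 5.333333.
D = 5.333333*(1 - 0.575705 - 0.400487) = 0.1270

0.1270


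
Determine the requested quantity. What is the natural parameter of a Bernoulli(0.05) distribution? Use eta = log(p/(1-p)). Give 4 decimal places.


Natural parameter for Bernoulli: eta = log(p/(1-p)).
p = 0.05, 1-p = 0.95.
p/(1-p) = 0.052632.
eta = log(0.052632) = -2.9444

-2.9444


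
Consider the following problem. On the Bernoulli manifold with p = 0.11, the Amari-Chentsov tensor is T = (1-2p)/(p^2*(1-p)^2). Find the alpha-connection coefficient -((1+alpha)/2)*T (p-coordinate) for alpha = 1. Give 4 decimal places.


Skewness (Amari-Chentsov) tensor: T = (1-2p)/(p^2*(1-p)^2).
p = 0.11, 1-2p = 0.78, p^2 = 0.0121, (1-p)^2 = 0.7921.
T = 0.78/(0.0121 * 0.7921) = 81.382161.
In the p-coordinate, Gamma^(alpha) = Gamma^(0) - (alpha/2)*T with Gamma^(0) = (1/2)*g'(p) = -T/2,
so Gamma^(alpha) = -((1+alpha)/2)*T.
alpha = 1, -(1+alpha)/2 = -1.0.
Gamma = -1.0 * 81.382161 = -81.3822

-81.3822


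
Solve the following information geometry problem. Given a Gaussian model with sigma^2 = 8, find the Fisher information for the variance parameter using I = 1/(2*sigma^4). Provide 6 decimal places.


Fisher information for variance: I(sigma^2) = 1/(2*sigma^4).
sigma^2 = 8, so sigma^4 = 64.
I = 1/(2*64) = 1/128 = 0.007813

0.007813


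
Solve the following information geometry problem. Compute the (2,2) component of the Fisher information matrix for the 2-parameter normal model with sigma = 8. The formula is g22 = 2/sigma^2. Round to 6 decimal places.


For the 2-parameter normal family, the Fisher metric has:
  g11 = 1/sigma^2, g22 = 2/sigma^2.
sigma = 8, sigma^2 = 64.
g22 = 0.031250

0.031250


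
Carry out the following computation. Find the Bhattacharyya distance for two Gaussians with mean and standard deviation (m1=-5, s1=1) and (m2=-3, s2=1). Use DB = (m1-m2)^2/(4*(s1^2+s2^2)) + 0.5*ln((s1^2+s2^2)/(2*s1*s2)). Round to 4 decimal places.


Bhattacharyya distance between two Gaussians:
DB = (m1-m2)^2/(4*(s1^2+s2^2)) + (1/2)*ln((s1^2+s2^2)/(2*s1*s2)).
(m1-m2)^2 = (-2)^2 = 4.
s1^2+s2^2 = 1 + 1 = 2.
term1 = 4/8 = 0.5.
term2 = 0.5*ln(2/2.0) = 0.0.
DB = 0.5 + 0.0 = 0.5000

0.5000


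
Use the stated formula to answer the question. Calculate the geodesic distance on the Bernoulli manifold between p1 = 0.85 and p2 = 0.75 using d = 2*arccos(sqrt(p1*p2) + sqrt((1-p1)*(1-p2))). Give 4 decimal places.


Geodesic distance on Bernoulli manifold:
d(p1,p2) = 2*arccos(sqrt(p1*p2) + sqrt((1-p1)*(1-p2))).
sqrt(p1*p2) = sqrt(0.85*0.75) = 0.798436.
sqrt((1-p1)*(1-p2)) = sqrt(0.15*0.25) = 0.193649.
arg = 0.798436 + 0.193649 = 0.992085.
d = 2*arccos(0.992085) = 0.2518

0.2518


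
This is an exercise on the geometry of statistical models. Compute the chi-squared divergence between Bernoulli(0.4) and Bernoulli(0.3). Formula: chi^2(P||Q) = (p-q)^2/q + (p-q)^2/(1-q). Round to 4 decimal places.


Chi-squared divergence between Bernoulli distributions:
chi^2 = (p-q)^2/q + (p-q)^2/(1-q).
p = 0.4, q = 0.3, p-q = 0.1.
(p-q)^2 = 0.01.
term1 = 0.01/0.3 = 0.033333.
term2 = 0.01/0.7 = 0.014286.
chi^2 = 0.033333 + 0.014286 = 0.0476

0.0476


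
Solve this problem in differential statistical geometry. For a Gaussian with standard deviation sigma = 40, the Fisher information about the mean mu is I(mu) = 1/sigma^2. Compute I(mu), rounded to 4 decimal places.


The Fisher information for the mean of a normal distribution is I(mu) = 1/sigma^2.
sigma = 40, so sigma^2 = 1600.
I(mu) = 1/1600 = 0.0006

0.0006


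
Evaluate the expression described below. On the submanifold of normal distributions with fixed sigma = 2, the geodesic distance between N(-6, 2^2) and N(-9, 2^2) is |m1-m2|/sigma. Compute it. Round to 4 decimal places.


On the fixed-variance normal subfamily, geodesic distance = |m1-m2|/sigma.
|-6 - -9| = 3.
sigma = 2.
d = 3/2 = 1.5000

1.5000


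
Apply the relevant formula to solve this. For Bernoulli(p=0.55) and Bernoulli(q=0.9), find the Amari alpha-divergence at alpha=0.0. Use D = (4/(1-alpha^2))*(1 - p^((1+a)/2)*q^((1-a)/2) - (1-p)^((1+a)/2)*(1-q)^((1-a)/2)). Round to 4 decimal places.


Amari alpha-divergence:
D = (4/(1-alpha^2))*(1 - p^((1+a)/2)*q^((1-a)/2) - (1-p)^((1+a)/2)*(1-q)^((1-a)/2)).
alpha = 0.0, p = 0.55, q = 0.9.
e1 = (1+alpha)/2 = 0.5, e2 = (1-alpha)/2 = 0.5.
t1 = p^e1 * q^e2 = 0.55^0.5 * 0.9^0.5 = 0.703562.
t2 = (1-p)^e1 * (1-q)^e2 = 0.45^0.5 * 0.1^0.5 = 0.212132.
4/(1-alpha^2) = 4.0.
D = 4.0*(1 - 0.703562 - 0.212132) = 0.3372

0.3372


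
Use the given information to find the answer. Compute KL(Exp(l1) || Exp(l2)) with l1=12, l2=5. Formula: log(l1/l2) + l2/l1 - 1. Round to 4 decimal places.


KL divergence for exponential family:
KL = log(l1/l2) + l2/l1 - 1.
log(12/5) = 0.875469.
5/12 = 0.416667.
KL = 0.875469 + 0.416667 - 1 = 0.2921

0.2921


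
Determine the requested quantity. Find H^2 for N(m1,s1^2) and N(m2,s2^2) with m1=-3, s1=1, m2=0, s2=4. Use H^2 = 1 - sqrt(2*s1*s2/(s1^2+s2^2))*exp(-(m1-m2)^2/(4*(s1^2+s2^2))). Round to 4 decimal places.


Squared Hellinger distance for Gaussians:
H^2 = 1 - sqrt(2*s1*s2/(s1^2+s2^2)) * exp(-(m1-m2)^2/(4*(s1^2+s2^2))).
s1^2 = 1, s2^2 = 16, s1^2+s2^2 = 17.
sqrt(2*1*4/(17)) = 0.685994.
(m1-m2)^2 = (-3)^2 = 9.
exp(-9/(4*17)) = exp(-0.132353) = 0.876032.
H^2 = 1 - 0.685994*0.876032 = 0.3990

0.3990


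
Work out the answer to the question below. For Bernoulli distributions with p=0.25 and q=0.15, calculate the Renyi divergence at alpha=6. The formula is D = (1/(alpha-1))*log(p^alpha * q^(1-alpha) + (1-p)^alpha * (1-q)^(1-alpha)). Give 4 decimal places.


Renyi divergence of order alpha between Bernoulli distributions:
D = (1/(alpha-1))*log(p^alpha * q^(1-alpha) + (1-p)^alpha * (1-q)^(1-alpha)).
alpha = 6, p = 0.25, q = 0.15.
p^alpha * q^(1-alpha) = 0.25^6 * 0.15^-5 = 3.215021.
(1-p)^alpha * (1-q)^(1-alpha) = 0.75^6 * 0.85^-5 = 0.401119.
sum = 3.215021 + 0.401119 = 3.616139.
D = (1/5)*log(3.616139) = 0.2571

0.2571


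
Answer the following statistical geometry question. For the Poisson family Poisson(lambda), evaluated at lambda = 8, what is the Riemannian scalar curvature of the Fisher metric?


This family has a single free parameter, so its statistical manifold
is 1-dimensional. The Riemann curvature tensor of any 1-dimensional
Riemannian manifold vanishes identically, so R = 0.

0


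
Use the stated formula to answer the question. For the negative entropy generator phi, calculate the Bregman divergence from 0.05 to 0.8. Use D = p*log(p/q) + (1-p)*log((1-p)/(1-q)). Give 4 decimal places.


Bregman divergence with negative entropy generator:
D = p*log(p/q) + (1-p)*log((1-p)/(1-q)).
p = 0.05, q = 0.8.
p*log(p/q) = 0.05*log(0.05/0.8) = -0.138629.
(1-p)*log((1-p)/(1-q)) = 0.95*log(0.95/0.2) = 1.480237.
D = -0.138629 + 1.480237 = 1.3416

1.3416


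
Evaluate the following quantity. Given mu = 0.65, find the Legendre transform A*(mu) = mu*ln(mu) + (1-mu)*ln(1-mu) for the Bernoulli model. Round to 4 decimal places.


Legendre transform for Bernoulli:
A*(mu) = mu*log(mu) + (1-mu)*log(1-mu).
mu = 0.65, 1-mu = 0.35.
mu*log(mu) = 0.65*log(0.65) = -0.280009.
(1-mu)*log(1-mu) = 0.35*log(0.35) = -0.367438.
A* = -0.280009 + -0.367438 = -0.6474

-0.6474


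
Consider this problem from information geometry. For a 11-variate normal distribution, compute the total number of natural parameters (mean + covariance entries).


Exponential family dimension calculation:
For 11-dim MVN: mean has 11 params, covariance has 11*12/2 = 66 unique entries.
Total dim = 11 + 66 = 77.

77


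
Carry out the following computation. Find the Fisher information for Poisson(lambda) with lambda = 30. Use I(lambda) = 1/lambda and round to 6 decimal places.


Fisher information for Poisson: I(lambda) = 1/lambda.
lambda = 30.
I(lambda) = 1/30 = 0.033333

0.033333


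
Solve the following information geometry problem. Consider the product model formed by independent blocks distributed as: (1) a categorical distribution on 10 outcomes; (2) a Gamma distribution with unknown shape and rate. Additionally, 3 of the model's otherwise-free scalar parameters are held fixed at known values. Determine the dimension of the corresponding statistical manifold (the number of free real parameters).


The dimension of a statistical manifold equals the number of free
(independent) real parameters of the model. For a product of independent
blocks the parameter counts add.
- categorical on 10 outcomes (probabilities sum to 1): 10-1 = 9.
- Gamma (shape, rate): 2.
Total = 9 + 2 = 11.
3 parameter(s) fixed at known values: 11 - 3 = 8.
Dimension = 8

8


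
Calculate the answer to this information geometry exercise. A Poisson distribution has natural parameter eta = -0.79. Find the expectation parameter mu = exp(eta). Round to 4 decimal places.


Expectation parameter for Poisson exponential family:
mu = exp(eta).
eta = -0.79.
mu = exp(-0.79) = 0.4538

0.4538


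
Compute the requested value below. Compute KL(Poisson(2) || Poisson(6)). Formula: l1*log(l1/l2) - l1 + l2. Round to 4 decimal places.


KL divergence for Poisson:
KL = l1*log(l1/l2) - l1 + l2.
l1 = 2, l2 = 6.
log(2/6) = -1.098612.
l1*log(l1/l2) = 2 * -1.098612 = -2.197225.
KL = -2.197225 - 2 + 6 = 1.8028

1.8028


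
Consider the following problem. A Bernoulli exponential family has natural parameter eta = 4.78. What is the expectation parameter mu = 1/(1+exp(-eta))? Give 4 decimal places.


Dual coordinate (expectation parameter) for Bernoulli:
mu = 1/(1+exp(-eta)).
eta = 4.78.
exp(-eta) = exp(-4.78) = 0.008396.
mu = 1/(1+0.008396) = 0.9917

0.9917


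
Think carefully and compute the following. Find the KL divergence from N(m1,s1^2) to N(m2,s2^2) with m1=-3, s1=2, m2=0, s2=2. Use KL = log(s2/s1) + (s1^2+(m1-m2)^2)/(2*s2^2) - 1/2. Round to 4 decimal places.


KL divergence between normal distributions:
KL = log(s2/s1) + (s1^2 + (m1-m2)^2)/(2*s2^2) - 1/2.
log(2/2) = 0.0.
(2^2 + (-3-0)^2)/(2*2^2) = (4 + 9)/8 = 1.625.
KL = 0.0 + 1.625 - 0.5 = 1.1250

1.1250


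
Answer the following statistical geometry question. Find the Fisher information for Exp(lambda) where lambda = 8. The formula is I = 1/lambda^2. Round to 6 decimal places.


Fisher information for exponential: I(lambda) = 1/lambda^2.
lambda = 8, lambda^2 = 64.
I = 1/64 = 0.015625

0.015625


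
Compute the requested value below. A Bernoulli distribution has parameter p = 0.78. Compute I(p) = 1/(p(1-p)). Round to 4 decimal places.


For Bernoulli(p), Fisher information is I(p) = 1/(p*(1-p)).
p = 0.78, 1-p = 0.22.
p*(1-p) = 0.1716.
I(p) = 1/0.1716 = 5.8275

5.8275


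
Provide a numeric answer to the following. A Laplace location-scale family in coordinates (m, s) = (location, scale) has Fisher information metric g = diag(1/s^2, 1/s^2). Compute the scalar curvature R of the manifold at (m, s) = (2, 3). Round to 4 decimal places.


The metric has the form g = (A dm^2 + B ds^2)/s^2 with A = 1, B = 1.
Substitute u = sqrt(A/B)*m: g = B*(du^2 + ds^2)/s^2, i.e. B times the
Poincare upper half-plane metric, which has constant Gaussian curvature -1.
Scaling a 2D metric by a constant c divides the Gaussian curvature by c,
so K = -1/B = -1/(1) = -1.0000 everywhere (the point (m, s) = (2, 3) is irrelevant:
the curvature is constant).
Scalar curvature in dimension 2: R = 2K = -2/(1) = -2.0000.

-2.0000


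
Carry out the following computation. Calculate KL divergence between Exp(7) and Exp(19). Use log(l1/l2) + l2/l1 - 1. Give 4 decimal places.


KL divergence for exponential family:
KL = log(l1/l2) + l2/l1 - 1.
log(7/19) = -0.998529.
19/7 = 2.714286.
KL = -0.998529 + 2.714286 - 1 = 0.7158

0.7158


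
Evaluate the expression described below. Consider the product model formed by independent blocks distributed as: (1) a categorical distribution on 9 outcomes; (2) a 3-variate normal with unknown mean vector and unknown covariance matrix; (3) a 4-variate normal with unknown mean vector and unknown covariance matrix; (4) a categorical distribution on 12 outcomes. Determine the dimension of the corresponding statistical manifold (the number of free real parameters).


The dimension of a statistical manifold equals the number of free
(independent) real parameters of the model. For a product of independent
blocks the parameter counts add.
- categorical on 9 outcomes (probabilities sum to 1): 9-1 = 8.
- 3-variate normal: 3 (mean) + 3*4/2 = 6 (symmetric covariance) = 9.
- 4-variate normal: 4 (mean) + 4*5/2 = 10 (symmetric covariance) = 14.
- categorical on 12 outcomes (probabilities sum to 1): 12-1 = 11.
Total = 8 + 9 + 14 + 11 = 42.
Dimension = 42

42


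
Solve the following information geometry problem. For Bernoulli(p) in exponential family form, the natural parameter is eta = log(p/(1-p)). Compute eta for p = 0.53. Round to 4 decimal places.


Natural parameter for Bernoulli: eta = log(p/(1-p)).
p = 0.53, 1-p = 0.47.
p/(1-p) = 1.12766.
eta = log(1.12766) = 0.1201

0.1201


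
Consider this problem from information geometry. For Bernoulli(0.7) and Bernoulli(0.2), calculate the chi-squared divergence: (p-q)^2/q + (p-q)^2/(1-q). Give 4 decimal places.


Chi-squared divergence between Bernoulli distributions:
chi^2 = (p-q)^2/q + (p-q)^2/(1-q).
p = 0.7, q = 0.2, p-q = 0.5.
(p-q)^2 = 0.25.
term1 = 0.25/0.2 = 1.25.
term2 = 0.25/0.8 = 0.3125.
chi^2 = 1.25 + 0.3125 = 1.5625

1.5625


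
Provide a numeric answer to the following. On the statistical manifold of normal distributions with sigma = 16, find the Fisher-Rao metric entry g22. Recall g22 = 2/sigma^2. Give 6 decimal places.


For the 2-parameter normal family, the Fisher metric has:
  g11 = 1/sigma^2, g22 = 2/sigma^2.
sigma = 16, sigma^2 = 256.
g22 = 0.007813

0.007813


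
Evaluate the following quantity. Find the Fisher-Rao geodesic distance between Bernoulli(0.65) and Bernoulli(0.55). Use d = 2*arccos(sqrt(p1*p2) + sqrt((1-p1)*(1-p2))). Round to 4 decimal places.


Geodesic distance on Bernoulli manifold:
d(p1,p2) = 2*arccos(sqrt(p1*p2) + sqrt((1-p1)*(1-p2))).
sqrt(p1*p2) = sqrt(0.65*0.55) = 0.597913.
sqrt((1-p1)*(1-p2)) = sqrt(0.35*0.45) = 0.396863.
arg = 0.597913 + 0.396863 = 0.994776.
d = 2*arccos(0.994776) = 0.2045

0.2045


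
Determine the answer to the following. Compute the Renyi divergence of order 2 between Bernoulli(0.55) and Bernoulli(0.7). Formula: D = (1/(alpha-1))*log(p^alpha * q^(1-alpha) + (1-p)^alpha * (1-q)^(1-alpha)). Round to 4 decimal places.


Renyi divergence of order alpha between Bernoulli distributions:
D = (1/(alpha-1))*log(p^alpha * q^(1-alpha) + (1-p)^alpha * (1-q)^(1-alpha)).
alpha = 2, p = 0.55, q = 0.7.
p^alpha * q^(1-alpha) = 0.55^2 * 0.7^-1 = 0.432143.
(1-p)^alpha * (1-q)^(1-alpha) = 0.45^2 * 0.3^-1 = 0.675.
sum = 0.432143 + 0.675 = 1.107143.
D = (1/1)*log(1.107143) = 0.1018

0.1018


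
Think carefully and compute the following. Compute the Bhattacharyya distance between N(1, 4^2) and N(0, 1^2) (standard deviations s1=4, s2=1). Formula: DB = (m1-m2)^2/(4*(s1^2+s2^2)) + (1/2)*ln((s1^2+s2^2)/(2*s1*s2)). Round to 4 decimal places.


Bhattacharyya distance between two Gaussians:
DB = (m1-m2)^2/(4*(s1^2+s2^2)) + (1/2)*ln((s1^2+s2^2)/(2*s1*s2)).
(m1-m2)^2 = (1)^2 = 1.
s1^2+s2^2 = 16 + 1 = 17.
term1 = 1/68 = 0.014706.
term2 = 0.5*ln(17/8.0) = 0.376886.
DB = 0.014706 + 0.376886 = 0.3916

0.3916


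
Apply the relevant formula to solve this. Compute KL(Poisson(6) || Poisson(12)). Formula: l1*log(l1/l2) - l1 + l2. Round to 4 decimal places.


KL divergence for Poisson:
KL = l1*log(l1/l2) - l1 + l2.
l1 = 6, l2 = 12.
log(6/12) = -0.693147.
l1*log(l1/l2) = 6 * -0.693147 = -4.158883.
KL = -4.158883 - 6 + 12 = 1.8411

1.8411


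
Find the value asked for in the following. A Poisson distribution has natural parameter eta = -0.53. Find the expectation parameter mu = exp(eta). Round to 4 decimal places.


Expectation parameter for Poisson exponential family:
mu = exp(eta).
eta = -0.53.
mu = exp(-0.53) = 0.5886

0.5886


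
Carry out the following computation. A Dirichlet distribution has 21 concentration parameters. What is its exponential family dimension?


Exponential family dimension calculation:
Dirichlet with 21 components has 21 natural parameters.

21


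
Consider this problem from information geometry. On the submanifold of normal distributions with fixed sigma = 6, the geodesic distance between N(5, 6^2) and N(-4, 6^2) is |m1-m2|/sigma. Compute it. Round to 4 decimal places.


On the fixed-variance normal subfamily, geodesic distance = |m1-m2|/sigma.
|5 - -4| = 9.
sigma = 6.
d = 9/6 = 1.5000

1.5000


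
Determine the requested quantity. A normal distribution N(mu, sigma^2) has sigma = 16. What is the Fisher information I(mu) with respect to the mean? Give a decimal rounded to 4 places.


The Fisher information for the mean of a normal distribution is I(mu) = 1/sigma^2.
sigma = 16, so sigma^2 = 256.
I(mu) = 1/256 = 0.0039

0.0039


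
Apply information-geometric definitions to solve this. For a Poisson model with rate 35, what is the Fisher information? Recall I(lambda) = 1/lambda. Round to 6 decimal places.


Fisher information for Poisson: I(lambda) = 1/lambda.
lambda = 35.
I(lambda) = 1/35 = 0.028571

0.028571


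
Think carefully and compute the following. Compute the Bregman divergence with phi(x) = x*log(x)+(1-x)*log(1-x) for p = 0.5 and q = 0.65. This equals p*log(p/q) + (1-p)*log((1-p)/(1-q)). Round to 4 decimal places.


Bregman divergence with negative entropy generator:
D = p*log(p/q) + (1-p)*log((1-p)/(1-q)).
p = 0.5, q = 0.65.
p*log(p/q) = 0.5*log(0.5/0.65) = -0.131182.
(1-p)*log((1-p)/(1-q)) = 0.5*log(0.5/0.35) = 0.178337.
D = -0.131182 + 0.178337 = 0.0472

0.0472


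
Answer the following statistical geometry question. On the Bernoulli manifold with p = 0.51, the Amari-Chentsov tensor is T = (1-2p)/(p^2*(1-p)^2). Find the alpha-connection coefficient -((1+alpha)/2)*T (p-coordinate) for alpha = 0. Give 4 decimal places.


Skewness (Amari-Chentsov) tensor: T = (1-2p)/(p^2*(1-p)^2).
p = 0.51, 1-2p = -0.02, p^2 = 0.2601, (1-p)^2 = 0.2401.
T = -0.02/(0.2601 * 0.2401) = -0.320256.
In the p-coordinate, Gamma^(alpha) = Gamma^(0) - (alpha/2)*T with Gamma^(0) = (1/2)*g'(p) = -T/2,
so Gamma^(alpha) = -((1+alpha)/2)*T.
alpha = 0, -(1+alpha)/2 = -0.5.
Gamma = -0.5 * -0.320256 = 0.1601

0.1601


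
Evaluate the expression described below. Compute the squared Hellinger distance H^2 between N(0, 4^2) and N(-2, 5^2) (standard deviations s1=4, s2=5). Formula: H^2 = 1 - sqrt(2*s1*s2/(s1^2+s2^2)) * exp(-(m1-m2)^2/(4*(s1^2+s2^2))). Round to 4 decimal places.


Squared Hellinger distance for Gaussians:
H^2 = 1 - sqrt(2*s1*s2/(s1^2+s2^2)) * exp(-(m1-m2)^2/(4*(s1^2+s2^2))).
s1^2 = 16, s2^2 = 25, s1^2+s2^2 = 41.
sqrt(2*4*5/(41)) = 0.98773.
(m1-m2)^2 = (2)^2 = 4.
exp(-4/(4*41)) = exp(-0.02439) = 0.975905.
H^2 = 1 - 0.98773*0.975905 = 0.0361

0.0361


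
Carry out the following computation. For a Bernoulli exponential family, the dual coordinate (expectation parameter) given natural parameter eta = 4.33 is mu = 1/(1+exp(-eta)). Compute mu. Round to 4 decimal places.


Dual coordinate (expectation parameter) for Bernoulli:
mu = 1/(1+exp(-eta)).
eta = 4.33.
exp(-eta) = exp(-4.33) = 0.013168.
mu = 1/(1+0.013168) = 0.9870

0.9870


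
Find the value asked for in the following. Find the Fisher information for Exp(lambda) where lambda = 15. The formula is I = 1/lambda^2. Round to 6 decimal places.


Fisher information for exponential: I(lambda) = 1/lambda^2.
lambda = 15, lambda^2 = 225.
I = 1/225 = 0.004444

0.004444


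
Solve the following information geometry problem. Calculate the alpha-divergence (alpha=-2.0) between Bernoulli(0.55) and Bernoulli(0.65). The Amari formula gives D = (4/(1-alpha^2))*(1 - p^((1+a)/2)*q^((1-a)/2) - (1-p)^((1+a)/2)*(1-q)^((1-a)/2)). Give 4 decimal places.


Amari alpha-divergence:
D = (4/(1-alpha^2))*(1 - p^((1+a)/2)*q^((1-a)/2) - (1-p)^((1+a)/2)*(1-q)^((1-a)/2)).
alpha = -2.0, p = 0.55, q = 0.65.
e1 = (1+alpha)/2 = -0.5, e2 = (1-alpha)/2 = 1.5.
t1 = p^e1 * q^e2 = 0.55^-0.5 * 0.65^1.5 = 0.706624.
t2 = (1-p)^e1 * (1-q)^e2 = 0.45^-0.5 * 0.35^1.5 = 0.308671.
4/(1-alpha^2) = -1.333333.
D = -1.333333*(1 - 0.706624 - 0.308671) = 0.0204

0.0204


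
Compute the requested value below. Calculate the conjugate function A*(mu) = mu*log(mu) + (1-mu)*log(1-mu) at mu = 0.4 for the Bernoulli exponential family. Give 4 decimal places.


Legendre transform for Bernoulli:
A*(mu) = mu*log(mu) + (1-mu)*log(1-mu).
mu = 0.4, 1-mu = 0.6.
mu*log(mu) = 0.4*log(0.4) = -0.366516.
(1-mu)*log(1-mu) = 0.6*log(0.6) = -0.306495.
A* = -0.366516 + -0.306495 = -0.6730

-0.6730


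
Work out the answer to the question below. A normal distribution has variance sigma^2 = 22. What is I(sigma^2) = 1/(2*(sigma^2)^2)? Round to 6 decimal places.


Fisher information for variance: I(sigma^2) = 1/(2*sigma^4).
sigma^2 = 22, so sigma^4 = 484.
I = 1/(2*484) = 1/968 = 0.001033

0.001033


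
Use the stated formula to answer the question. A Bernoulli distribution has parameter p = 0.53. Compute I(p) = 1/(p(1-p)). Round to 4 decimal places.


For Bernoulli(p), Fisher information is I(p) = 1/(p*(1-p)).
p = 0.53, 1-p = 0.47.
p*(1-p) = 0.2491.
I(p) = 1/0.2491 = 4.0145

4.0145


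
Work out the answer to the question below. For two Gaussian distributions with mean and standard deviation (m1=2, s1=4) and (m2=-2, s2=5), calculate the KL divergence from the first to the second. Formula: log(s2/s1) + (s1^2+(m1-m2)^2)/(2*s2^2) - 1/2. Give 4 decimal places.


KL divergence between normal distributions:
KL = log(s2/s1) + (s1^2 + (m1-m2)^2)/(2*s2^2) - 1/2.
log(5/4) = 0.223144.
(4^2 + (2--2)^2)/(2*5^2) = (16 + 16)/50 = 0.64.
KL = 0.223144 + 0.64 - 0.5 = 0.3631

0.3631


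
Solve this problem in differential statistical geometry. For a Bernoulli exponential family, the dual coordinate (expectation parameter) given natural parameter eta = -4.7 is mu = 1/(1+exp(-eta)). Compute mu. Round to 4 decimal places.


Dual coordinate (expectation parameter) for Bernoulli:
mu = 1/(1+exp(-eta)).
eta = -4.7.
exp(-eta) = exp(4.7) = 109.947172.
mu = 1/(1+109.947172) = 0.0090

0.0090


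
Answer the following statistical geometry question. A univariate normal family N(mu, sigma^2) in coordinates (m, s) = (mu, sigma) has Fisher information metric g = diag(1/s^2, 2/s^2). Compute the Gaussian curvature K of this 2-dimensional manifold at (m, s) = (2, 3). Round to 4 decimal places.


The metric has the form g = (A dm^2 + B ds^2)/s^2 with A = 1, B = 2.
Substitute u = sqrt(A/B)*m: g = B*(du^2 + ds^2)/s^2, i.e. B times the
Poincare upper half-plane metric, which has constant Gaussian curvature -1.
Scaling a 2D metric by a constant c divides the Gaussian curvature by c,
so K = -1/B = -1/(2) = -0.5000 everywhere (the point (m, s) = (2, 3) is irrelevant:
the curvature is constant).
The requested Gaussian curvature is K = -0.5000.

-0.5000


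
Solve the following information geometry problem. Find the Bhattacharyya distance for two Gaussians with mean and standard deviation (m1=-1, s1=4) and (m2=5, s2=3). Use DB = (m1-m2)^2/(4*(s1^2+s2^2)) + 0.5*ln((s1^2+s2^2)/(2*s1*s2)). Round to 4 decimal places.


Bhattacharyya distance between two Gaussians:
DB = (m1-m2)^2/(4*(s1^2+s2^2)) + (1/2)*ln((s1^2+s2^2)/(2*s1*s2)).
(m1-m2)^2 = (-6)^2 = 36.
s1^2+s2^2 = 16 + 9 = 25.
term1 = 36/100 = 0.36.
term2 = 0.5*ln(25/24.0) = 0.020411.
DB = 0.36 + 0.020411 = 0.3804

0.3804


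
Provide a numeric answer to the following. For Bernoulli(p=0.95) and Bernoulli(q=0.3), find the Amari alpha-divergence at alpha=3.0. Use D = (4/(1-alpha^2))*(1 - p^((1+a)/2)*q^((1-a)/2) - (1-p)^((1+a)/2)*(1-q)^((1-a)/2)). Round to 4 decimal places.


Amari alpha-divergence:
D = (4/(1-alpha^2))*(1 - p^((1+a)/2)*q^((1-a)/2) - (1-p)^((1+a)/2)*(1-q)^((1-a)/2)).
alpha = 3.0, p = 0.95, q = 0.3.
e1 = (1+alpha)/2 = 2.0, e2 = (1-alpha)/2 = -1.0.
t1 = p^e1 * q^e2 = 0.95^2.0 * 0.3^-1.0 = 3.008333.
t2 = (1-p)^e1 * (1-q)^e2 = 0.05^2.0 * 0.7^-1.0 = 0.003571.
4/(1-alpha^2) = -0.5.
D = -0.5*(1 - 3.008333 - 0.003571) = 1.0060

1.0060


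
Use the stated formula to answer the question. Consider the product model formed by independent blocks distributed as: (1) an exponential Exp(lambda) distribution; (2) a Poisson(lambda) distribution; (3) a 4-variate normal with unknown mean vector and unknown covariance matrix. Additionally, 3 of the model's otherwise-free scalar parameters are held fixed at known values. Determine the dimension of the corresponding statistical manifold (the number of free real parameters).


The dimension of a statistical manifold equals the number of free
(independent) real parameters of the model. For a product of independent
blocks the parameter counts add.
- exponential (lambda): 1.
- Poisson (lambda): 1.
- 4-variate normal: 4 (mean) + 4*5/2 = 10 (symmetric covariance) = 14.
Total = 1 + 1 + 14 = 16.
3 parameter(s) fixed at known values: 16 - 3 = 13.
Dimension = 13

13


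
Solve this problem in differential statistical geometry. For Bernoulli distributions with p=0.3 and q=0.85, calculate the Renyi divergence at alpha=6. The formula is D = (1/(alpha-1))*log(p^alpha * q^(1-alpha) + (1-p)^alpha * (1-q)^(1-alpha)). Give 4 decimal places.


Renyi divergence of order alpha between Bernoulli distributions:
D = (1/(alpha-1))*log(p^alpha * q^(1-alpha) + (1-p)^alpha * (1-q)^(1-alpha)).
alpha = 6, p = 0.3, q = 0.85.
p^alpha * q^(1-alpha) = 0.3^6 * 0.85^-5 = 0.001643.
(1-p)^alpha * (1-q)^(1-alpha) = 0.7^6 * 0.15^-5 = 1549.287243.
sum = 0.001643 + 1549.287243 = 1549.288886.
D = (1/5)*log(1549.288886) = 1.4691

1.4691


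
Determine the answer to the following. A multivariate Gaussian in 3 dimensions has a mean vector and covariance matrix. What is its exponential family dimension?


Exponential family dimension calculation:
For 3-dim MVN: mean has 3 params, covariance has 3*4/2 = 6 unique entries.
Total dim = 3 + 6 = 9.

9


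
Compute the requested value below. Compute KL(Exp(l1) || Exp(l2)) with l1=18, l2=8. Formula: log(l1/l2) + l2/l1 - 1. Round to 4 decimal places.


KL divergence for exponential family:
KL = log(l1/l2) + l2/l1 - 1.
log(18/8) = 0.81093.
8/18 = 0.444444.
KL = 0.81093 + 0.444444 - 1 = 0.2554

0.2554


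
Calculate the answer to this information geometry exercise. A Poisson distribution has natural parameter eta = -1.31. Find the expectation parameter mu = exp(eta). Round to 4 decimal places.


Expectation parameter for Poisson exponential family:
mu = exp(eta).
eta = -1.31.
mu = exp(-1.31) = 0.2698

0.2698


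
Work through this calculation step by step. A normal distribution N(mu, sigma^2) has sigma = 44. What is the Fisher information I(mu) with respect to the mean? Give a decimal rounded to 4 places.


The Fisher information for the mean of a normal distribution is I(mu) = 1/sigma^2.
sigma = 44, so sigma^2 = 1936.
I(mu) = 1/1936 = 0.0005

0.0005
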